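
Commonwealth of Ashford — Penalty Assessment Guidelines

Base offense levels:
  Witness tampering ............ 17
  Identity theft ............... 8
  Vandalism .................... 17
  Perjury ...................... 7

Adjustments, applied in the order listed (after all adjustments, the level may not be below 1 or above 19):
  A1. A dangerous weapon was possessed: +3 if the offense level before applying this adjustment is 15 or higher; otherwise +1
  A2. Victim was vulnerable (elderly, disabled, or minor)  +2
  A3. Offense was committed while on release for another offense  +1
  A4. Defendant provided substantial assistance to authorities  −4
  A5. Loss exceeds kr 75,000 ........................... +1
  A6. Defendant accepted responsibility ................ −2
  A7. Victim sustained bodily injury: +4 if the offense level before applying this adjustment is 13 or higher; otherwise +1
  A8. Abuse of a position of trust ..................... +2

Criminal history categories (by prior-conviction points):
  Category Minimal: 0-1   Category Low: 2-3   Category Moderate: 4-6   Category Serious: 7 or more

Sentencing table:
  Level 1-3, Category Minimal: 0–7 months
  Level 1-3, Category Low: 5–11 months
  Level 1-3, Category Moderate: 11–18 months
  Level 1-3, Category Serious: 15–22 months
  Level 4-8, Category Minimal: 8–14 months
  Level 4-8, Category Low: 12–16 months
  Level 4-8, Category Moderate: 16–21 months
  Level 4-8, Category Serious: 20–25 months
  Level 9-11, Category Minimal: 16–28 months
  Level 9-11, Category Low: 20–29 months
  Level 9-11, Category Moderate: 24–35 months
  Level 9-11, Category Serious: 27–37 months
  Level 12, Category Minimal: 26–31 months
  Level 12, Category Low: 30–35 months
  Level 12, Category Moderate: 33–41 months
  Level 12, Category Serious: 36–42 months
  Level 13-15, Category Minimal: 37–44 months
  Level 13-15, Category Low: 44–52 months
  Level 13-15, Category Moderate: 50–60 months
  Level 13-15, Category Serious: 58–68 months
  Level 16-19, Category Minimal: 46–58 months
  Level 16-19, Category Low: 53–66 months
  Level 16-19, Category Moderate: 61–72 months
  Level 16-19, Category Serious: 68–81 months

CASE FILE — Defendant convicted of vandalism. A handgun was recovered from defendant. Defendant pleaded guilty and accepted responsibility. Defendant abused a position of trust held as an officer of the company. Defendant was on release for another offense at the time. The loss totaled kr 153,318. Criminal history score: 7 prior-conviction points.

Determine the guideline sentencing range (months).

Base offense level for vandalism: 17.
A1 applies (level before this adjustment is 17 ≥ 15, so +3): 17 + 3 = 20.
A3 applies: 20 + 1 = 21.
A5 applies: 21 + 1 = 22.
A6 applies: 22 − 2 = 20.
A8 applies: 20 + 2 = 22.
Level 22 exceeds the maximum of 19; capped at 19.
Final offense level: 19.
Criminal history: 7 prior points → Category Serious (7+).
Level 19 falls in the 16-19 band.
Grid: Level 16-19 × Category Serious = 68-81 months.

68-81 months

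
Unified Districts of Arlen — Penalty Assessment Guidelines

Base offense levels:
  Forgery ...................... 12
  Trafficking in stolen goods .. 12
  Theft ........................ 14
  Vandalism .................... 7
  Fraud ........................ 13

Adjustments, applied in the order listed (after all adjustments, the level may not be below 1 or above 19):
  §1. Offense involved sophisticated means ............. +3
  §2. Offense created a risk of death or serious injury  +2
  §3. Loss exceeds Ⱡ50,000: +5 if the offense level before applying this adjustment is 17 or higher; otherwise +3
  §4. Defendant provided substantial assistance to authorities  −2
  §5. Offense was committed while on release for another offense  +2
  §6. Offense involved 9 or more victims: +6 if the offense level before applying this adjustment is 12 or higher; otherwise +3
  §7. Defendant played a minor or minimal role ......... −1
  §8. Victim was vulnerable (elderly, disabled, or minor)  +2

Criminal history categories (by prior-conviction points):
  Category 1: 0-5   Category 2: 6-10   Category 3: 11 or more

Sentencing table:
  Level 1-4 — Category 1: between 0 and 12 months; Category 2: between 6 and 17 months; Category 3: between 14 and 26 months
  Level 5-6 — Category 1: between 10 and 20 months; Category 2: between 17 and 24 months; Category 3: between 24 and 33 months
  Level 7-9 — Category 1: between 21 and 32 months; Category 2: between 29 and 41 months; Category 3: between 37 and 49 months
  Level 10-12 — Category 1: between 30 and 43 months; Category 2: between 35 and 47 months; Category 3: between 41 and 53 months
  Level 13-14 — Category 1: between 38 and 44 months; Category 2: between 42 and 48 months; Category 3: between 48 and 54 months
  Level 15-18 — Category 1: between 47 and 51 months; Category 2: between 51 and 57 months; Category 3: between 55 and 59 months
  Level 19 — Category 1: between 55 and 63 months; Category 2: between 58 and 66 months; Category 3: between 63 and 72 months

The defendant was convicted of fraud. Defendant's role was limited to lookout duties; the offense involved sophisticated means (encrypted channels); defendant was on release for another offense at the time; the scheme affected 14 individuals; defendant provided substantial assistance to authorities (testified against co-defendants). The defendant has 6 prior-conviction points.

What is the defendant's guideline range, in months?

58-66 months

Base offense level for fraud: 13.
§1 applies: 13 + 3 = 16.
§2 does not apply.
§3 does not apply.
§4 applies: 16 − 2 = 14.
§5 applies: 14 + 2 = 16.
§6 applies (level before this adjustment is 16 ≥ 12, so +6): 16 + 6 = 22.
§7 applies: 22 − 1 = 21.
§8 does not apply.
Level 21 exceeds the maximum of 19; capped at 19.
Final offense level: 19.
Criminal history: 6 prior points → Category 2 (6-10).
Level 19 falls in the 19 band.
Grid: Level 19 × Category 2 = 58-66 months.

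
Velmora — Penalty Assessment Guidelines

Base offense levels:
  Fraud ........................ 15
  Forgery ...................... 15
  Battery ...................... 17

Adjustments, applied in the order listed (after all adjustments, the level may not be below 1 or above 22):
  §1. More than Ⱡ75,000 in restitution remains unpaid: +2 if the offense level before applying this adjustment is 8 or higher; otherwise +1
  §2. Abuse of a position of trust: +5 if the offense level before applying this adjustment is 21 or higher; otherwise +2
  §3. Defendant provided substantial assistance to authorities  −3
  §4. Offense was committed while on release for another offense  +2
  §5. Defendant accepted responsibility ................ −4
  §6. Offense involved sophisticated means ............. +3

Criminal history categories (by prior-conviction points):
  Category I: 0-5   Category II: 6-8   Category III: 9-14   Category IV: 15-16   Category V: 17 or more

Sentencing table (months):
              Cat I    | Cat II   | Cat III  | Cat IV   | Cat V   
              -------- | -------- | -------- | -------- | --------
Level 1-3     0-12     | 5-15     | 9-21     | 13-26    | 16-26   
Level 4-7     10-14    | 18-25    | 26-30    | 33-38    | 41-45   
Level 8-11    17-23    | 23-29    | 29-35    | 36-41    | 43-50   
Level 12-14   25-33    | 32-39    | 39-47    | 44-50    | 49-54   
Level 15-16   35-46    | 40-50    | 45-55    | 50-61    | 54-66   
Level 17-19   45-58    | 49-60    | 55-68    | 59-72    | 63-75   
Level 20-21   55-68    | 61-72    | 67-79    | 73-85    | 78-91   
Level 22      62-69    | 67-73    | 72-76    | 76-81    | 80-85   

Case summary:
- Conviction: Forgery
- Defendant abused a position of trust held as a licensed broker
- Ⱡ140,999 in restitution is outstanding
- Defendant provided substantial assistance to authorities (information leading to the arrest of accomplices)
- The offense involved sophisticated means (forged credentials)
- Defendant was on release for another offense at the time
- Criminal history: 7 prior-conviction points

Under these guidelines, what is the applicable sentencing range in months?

Base offense level for forgery: 15.
§1 applies (level before this adjustment is 15 ≥ 8, so +2): 15 + 2 = 17.
§2 applies (level before this adjustment is 17 < 21, so +2): 17 + 2 = 19.
§3 applies: 19 − 3 = 16.
§4 applies: 16 + 2 = 18.
§6 applies: 18 + 3 = 21.
Final offense level: 21.
Criminal history: 7 prior points → Category II (6-8).
Level 21 falls in the 20-21 band.
Grid: Level 20-21 × Category II = 61-72 months.

61-72 months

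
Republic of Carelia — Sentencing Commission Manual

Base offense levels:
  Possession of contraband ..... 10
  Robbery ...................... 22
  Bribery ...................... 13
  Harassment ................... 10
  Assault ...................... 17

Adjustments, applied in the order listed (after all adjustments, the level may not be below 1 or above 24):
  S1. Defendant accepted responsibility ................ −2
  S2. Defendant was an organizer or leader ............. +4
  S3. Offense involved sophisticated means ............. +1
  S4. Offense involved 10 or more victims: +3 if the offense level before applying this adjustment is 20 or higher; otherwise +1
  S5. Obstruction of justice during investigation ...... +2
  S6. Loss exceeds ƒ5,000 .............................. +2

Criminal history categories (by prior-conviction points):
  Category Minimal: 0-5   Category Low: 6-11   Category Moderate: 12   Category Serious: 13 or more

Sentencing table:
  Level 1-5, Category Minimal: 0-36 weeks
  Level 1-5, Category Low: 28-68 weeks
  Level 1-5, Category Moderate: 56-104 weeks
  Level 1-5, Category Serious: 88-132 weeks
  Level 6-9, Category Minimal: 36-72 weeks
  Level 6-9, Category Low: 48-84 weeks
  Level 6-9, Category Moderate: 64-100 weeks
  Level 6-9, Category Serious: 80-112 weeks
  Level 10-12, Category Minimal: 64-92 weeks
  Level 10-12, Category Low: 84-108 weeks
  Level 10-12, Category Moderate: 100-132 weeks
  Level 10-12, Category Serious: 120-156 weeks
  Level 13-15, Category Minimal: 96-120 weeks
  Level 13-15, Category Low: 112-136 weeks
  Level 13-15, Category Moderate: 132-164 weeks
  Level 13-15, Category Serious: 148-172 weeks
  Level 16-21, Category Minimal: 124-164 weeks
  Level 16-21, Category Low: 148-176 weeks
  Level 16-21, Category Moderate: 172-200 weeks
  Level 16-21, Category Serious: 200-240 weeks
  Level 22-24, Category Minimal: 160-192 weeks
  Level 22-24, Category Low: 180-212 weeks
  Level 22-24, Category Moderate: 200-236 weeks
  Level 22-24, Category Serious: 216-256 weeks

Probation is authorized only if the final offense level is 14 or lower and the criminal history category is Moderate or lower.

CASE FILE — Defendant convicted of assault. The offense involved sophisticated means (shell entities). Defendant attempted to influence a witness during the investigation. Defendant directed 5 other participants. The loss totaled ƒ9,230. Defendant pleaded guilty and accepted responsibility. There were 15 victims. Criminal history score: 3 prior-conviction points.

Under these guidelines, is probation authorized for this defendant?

No

Base offense level for assault: 17.
S1 applies: 17 − 2 = 15.
S2 applies: 15 + 4 = 19.
S3 applies: 19 + 1 = 20.
S4 applies (level before this adjustment is 20 ≥ 20, so +3): 20 + 3 = 23.
S5 applies: 23 + 2 = 25.
S6 applies: 25 + 2 = 27.
Level 27 exceeds the maximum of 24; capped at 24.
Final offense level: 24.
Criminal history: 3 prior points → Category Minimal (0-5).
Level 24 falls in the 22-24 band.
Grid: Level 22-24 × Category Minimal = 160-192 weeks.
Probation check: level 24 > 14 and category Minimal ≤ Moderate → not eligible.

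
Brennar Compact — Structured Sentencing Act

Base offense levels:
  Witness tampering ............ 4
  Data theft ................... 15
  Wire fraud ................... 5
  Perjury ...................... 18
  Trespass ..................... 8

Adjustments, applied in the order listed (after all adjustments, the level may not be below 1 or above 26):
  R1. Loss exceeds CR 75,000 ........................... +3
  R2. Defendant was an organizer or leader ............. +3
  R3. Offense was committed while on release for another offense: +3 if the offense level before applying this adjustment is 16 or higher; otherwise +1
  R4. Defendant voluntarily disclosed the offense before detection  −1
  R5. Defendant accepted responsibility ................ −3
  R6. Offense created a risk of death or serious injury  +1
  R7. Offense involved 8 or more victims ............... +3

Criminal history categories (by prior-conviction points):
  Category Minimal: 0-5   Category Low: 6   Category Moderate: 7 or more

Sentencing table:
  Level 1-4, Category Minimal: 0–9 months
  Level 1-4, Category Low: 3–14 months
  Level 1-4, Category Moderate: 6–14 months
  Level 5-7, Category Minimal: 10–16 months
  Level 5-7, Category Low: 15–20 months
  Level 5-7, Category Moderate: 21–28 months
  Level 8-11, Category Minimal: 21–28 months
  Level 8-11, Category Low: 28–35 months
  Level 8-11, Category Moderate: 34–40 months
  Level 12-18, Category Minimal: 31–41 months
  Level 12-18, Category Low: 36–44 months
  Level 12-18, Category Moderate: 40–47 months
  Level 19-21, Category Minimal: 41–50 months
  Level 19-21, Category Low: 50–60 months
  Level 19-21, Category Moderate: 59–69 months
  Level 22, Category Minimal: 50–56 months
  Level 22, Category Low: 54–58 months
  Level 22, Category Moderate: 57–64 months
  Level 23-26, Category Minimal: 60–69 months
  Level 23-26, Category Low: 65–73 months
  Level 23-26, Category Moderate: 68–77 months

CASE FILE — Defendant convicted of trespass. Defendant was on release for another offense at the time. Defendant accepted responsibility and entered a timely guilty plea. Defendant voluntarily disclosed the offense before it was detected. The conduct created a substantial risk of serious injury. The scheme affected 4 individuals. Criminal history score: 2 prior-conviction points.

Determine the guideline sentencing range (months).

10-16 months

Base offense level for trespass: 8.
R1 does not apply.
R2 does not apply.
R3 applies (level before this adjustment is 8 < 16, so +1): 8 + 1 = 9.
R4 applies: 9 − 1 = 8.
R5 applies: 8 − 3 = 5.
R6 applies: 5 + 1 = 6.
R7 does not apply.
Final offense level: 6.
Criminal history: 2 prior points → Category Minimal (0-5).
Level 6 falls in the 5-7 band.
Grid: Level 5-7 × Category Minimal = 10-16 months.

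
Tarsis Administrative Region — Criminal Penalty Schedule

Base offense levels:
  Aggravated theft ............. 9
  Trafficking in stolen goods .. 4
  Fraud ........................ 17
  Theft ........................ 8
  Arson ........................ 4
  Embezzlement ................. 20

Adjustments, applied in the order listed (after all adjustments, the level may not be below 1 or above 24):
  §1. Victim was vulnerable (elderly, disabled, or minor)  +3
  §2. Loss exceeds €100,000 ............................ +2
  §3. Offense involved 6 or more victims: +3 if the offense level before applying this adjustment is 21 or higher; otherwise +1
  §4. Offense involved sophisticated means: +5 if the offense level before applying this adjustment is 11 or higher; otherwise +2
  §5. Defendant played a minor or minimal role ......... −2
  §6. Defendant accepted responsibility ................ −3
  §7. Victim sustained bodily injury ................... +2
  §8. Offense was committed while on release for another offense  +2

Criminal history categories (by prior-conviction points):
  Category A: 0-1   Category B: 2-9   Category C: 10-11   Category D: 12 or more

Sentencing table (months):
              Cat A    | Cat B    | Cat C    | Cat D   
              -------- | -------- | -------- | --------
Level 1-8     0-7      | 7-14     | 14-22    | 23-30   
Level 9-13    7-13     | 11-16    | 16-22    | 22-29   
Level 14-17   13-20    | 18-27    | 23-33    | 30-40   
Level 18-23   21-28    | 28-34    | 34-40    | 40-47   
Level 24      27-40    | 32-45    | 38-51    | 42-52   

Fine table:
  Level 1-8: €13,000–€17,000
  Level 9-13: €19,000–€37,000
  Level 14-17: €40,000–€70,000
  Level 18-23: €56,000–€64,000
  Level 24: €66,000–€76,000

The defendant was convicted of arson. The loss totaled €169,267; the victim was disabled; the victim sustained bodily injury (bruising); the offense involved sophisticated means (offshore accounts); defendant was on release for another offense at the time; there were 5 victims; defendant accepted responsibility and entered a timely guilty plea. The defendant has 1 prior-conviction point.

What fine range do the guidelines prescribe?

Base offense level for arson: 4.
§1 applies: 4 + 3 = 7.
§2 applies: 7 + 2 = 9.
§4 applies (level before this adjustment is 9 < 11, so +2): 9 + 2 = 11.
§5 does not apply.
§6 applies: 11 − 3 = 8.
§7 applies: 8 + 2 = 10.
§8 applies: 10 + 2 = 12.
Final offense level: 12.
Level 12 falls in the 9-13 band.
Fine table: Level 9-13 → €19,000–€37,000.

€19,000–€37,000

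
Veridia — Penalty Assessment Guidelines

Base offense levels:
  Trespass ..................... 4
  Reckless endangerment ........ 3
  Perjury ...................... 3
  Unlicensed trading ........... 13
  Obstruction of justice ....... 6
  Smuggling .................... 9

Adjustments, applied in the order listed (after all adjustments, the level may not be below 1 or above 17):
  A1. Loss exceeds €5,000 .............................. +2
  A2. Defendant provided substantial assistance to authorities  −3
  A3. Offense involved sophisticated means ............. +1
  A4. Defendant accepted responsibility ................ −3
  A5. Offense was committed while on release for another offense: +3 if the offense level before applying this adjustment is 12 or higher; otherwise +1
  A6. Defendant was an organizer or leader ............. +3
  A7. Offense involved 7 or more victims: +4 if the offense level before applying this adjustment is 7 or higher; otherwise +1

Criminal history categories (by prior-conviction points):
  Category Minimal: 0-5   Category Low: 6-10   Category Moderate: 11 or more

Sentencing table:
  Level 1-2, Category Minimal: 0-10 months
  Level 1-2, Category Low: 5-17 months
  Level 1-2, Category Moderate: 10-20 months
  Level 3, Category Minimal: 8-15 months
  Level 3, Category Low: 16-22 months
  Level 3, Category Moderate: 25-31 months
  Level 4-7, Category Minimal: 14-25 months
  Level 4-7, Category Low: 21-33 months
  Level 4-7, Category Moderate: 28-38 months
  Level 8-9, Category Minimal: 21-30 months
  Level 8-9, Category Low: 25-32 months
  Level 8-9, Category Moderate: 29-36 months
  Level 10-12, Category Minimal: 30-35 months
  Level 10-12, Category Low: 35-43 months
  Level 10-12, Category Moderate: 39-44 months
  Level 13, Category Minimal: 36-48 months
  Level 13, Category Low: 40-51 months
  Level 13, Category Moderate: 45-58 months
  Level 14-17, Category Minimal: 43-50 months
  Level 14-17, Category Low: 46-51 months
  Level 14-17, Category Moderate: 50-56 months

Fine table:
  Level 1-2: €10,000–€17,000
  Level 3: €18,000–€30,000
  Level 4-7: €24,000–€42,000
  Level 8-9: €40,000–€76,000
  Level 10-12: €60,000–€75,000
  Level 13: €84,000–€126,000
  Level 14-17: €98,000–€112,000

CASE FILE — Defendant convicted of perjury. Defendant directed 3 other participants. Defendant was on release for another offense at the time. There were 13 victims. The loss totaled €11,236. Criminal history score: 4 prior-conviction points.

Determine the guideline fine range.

€84,000–€126,000

Base offense level for perjury: 3.
A1 applies: 3 + 2 = 5.
A2 does not apply.
A3 does not apply.
A4 does not apply.
A5 applies (level before this adjustment is 5 < 12, so +1): 5 + 1 = 6.
A6 applies: 6 + 3 = 9.
A7 applies (level before this adjustment is 9 ≥ 7, so +4): 9 + 4 = 13.
Final offense level: 13.
Level 13 falls in the 13 band.
Fine table: Level 13 → €84,000–€126,000.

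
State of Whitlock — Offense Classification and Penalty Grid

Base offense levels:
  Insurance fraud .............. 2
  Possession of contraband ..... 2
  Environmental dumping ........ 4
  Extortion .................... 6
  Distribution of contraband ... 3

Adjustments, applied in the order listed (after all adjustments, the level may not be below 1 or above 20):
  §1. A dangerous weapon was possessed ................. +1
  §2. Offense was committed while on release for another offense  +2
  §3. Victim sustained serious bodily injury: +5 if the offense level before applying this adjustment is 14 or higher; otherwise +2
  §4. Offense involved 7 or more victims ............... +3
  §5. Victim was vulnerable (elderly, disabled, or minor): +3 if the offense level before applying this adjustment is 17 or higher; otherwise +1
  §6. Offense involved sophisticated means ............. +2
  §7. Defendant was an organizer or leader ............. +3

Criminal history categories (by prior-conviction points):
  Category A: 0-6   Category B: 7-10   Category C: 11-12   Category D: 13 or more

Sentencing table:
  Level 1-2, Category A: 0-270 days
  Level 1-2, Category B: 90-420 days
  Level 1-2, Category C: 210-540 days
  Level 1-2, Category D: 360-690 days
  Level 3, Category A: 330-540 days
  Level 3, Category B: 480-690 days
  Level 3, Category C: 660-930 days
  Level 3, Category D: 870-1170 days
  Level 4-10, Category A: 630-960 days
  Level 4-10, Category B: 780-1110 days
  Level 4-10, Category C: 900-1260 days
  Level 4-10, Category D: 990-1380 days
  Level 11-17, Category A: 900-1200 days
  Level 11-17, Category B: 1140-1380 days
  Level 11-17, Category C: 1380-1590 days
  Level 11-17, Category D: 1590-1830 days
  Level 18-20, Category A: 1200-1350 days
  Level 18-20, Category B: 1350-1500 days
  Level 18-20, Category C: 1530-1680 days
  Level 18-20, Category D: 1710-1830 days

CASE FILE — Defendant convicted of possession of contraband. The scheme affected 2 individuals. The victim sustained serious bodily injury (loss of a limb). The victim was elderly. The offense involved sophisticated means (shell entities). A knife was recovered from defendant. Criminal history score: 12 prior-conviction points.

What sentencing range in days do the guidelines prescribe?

Base offense level for possession of contraband: 2.
§1 applies: 2 + 1 = 3.
§2 does not apply.
§3 applies (level before this adjustment is 3 < 14, so +2): 3 + 2 = 5.
§5 applies (level before this adjustment is 5 < 17, so +1): 5 + 1 = 6.
§6 applies: 6 + 2 = 8.
§7 does not apply.
Final offense level: 8.
Criminal history: 12 prior points → Category C (11-12).
Level 8 falls in the 4-10 band.
Grid: Level 4-10 × Category C = 900-1260 days.

900-1260 days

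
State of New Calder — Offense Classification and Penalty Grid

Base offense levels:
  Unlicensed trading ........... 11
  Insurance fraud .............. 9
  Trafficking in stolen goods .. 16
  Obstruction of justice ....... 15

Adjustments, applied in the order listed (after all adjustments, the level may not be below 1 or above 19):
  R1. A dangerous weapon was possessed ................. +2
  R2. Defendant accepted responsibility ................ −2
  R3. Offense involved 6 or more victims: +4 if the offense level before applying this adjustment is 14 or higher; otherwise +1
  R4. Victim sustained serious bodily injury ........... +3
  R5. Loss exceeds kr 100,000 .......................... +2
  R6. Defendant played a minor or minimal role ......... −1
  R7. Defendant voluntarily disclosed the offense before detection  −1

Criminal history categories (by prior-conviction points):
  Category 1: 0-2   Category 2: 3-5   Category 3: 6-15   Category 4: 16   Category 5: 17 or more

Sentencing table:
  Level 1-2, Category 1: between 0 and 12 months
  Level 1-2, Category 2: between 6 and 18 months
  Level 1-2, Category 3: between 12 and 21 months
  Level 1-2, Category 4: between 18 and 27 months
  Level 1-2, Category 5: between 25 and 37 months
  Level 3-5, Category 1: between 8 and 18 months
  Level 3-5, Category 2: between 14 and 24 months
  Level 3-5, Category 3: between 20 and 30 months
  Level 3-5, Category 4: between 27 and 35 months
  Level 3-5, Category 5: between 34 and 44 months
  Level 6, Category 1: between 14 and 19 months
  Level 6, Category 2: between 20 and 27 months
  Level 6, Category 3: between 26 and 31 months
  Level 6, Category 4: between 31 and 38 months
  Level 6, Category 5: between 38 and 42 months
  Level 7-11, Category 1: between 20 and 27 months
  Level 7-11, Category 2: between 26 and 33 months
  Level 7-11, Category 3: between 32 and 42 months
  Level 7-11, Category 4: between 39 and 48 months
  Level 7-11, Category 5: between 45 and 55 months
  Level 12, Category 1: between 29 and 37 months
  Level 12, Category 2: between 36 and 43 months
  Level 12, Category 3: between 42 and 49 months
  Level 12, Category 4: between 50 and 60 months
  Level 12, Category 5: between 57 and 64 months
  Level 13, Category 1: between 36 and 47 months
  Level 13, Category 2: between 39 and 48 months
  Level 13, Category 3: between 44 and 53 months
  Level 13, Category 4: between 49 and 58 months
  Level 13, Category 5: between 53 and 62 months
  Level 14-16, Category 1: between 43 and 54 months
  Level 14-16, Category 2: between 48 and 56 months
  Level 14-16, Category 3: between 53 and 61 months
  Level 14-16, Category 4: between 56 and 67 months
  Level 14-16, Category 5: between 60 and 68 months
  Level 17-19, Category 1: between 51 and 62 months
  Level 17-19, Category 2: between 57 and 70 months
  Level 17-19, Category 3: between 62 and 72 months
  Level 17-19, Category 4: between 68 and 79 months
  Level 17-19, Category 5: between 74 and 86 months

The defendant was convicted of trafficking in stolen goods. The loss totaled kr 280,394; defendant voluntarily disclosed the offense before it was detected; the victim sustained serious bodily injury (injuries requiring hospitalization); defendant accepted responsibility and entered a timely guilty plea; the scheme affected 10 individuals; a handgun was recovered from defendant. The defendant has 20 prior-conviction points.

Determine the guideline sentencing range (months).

74-86 months

Base offense level for trafficking in stolen goods: 16.
R1 applies: 16 + 2 = 18.
R2 applies: 18 − 2 = 16.
R3 applies (level before this adjustment is 16 ≥ 14, so +4): 16 + 4 = 20.
R4 applies: 20 + 3 = 23.
R5 applies: 23 + 2 = 25.
R6 does not apply.
R7 applies: 25 − 1 = 24.
Level 24 exceeds the maximum of 19; capped at 19.
Final offense level: 19.
Criminal history: 20 prior points → Category 5 (17+).
Level 19 falls in the 17-19 band.
Grid: Level 17-19 × Category 5 = 74-86 months.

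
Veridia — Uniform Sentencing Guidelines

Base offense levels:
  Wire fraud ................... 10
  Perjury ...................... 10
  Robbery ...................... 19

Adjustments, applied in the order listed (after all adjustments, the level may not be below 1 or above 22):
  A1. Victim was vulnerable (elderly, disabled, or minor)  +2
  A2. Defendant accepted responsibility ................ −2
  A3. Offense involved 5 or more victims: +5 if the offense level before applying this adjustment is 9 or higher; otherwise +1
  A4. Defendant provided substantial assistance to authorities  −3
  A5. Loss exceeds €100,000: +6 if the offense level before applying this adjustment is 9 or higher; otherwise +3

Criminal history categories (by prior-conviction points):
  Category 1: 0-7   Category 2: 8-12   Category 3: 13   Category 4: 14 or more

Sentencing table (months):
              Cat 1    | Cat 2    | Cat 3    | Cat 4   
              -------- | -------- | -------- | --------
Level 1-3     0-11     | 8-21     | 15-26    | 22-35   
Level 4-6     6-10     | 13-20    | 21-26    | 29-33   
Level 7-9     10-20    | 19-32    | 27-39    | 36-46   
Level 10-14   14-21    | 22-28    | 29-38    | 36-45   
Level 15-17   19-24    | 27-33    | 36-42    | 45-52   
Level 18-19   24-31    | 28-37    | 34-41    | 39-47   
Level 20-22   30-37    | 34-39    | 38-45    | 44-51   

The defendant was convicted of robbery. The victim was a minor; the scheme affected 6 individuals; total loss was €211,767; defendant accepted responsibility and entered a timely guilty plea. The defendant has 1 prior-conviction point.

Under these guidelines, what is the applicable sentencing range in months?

30-37 months

Base offense level for robbery: 19.
A1 applies: 19 + 2 = 21.
A2 applies: 21 − 2 = 19.
A3 applies (level before this adjustment is 19 ≥ 9, so +5): 19 + 5 = 24.
A4 does not apply.
A5 applies (level before this adjustment is 24 ≥ 9, so +6): 24 + 6 = 30.
Level 30 exceeds the maximum of 22; capped at 22.
Final offense level: 22.
Criminal history: 1 prior point → Category 1 (0-7).
Level 22 falls in the 20-22 band.
Grid: Level 20-22 × Category 1 = 30-37 months.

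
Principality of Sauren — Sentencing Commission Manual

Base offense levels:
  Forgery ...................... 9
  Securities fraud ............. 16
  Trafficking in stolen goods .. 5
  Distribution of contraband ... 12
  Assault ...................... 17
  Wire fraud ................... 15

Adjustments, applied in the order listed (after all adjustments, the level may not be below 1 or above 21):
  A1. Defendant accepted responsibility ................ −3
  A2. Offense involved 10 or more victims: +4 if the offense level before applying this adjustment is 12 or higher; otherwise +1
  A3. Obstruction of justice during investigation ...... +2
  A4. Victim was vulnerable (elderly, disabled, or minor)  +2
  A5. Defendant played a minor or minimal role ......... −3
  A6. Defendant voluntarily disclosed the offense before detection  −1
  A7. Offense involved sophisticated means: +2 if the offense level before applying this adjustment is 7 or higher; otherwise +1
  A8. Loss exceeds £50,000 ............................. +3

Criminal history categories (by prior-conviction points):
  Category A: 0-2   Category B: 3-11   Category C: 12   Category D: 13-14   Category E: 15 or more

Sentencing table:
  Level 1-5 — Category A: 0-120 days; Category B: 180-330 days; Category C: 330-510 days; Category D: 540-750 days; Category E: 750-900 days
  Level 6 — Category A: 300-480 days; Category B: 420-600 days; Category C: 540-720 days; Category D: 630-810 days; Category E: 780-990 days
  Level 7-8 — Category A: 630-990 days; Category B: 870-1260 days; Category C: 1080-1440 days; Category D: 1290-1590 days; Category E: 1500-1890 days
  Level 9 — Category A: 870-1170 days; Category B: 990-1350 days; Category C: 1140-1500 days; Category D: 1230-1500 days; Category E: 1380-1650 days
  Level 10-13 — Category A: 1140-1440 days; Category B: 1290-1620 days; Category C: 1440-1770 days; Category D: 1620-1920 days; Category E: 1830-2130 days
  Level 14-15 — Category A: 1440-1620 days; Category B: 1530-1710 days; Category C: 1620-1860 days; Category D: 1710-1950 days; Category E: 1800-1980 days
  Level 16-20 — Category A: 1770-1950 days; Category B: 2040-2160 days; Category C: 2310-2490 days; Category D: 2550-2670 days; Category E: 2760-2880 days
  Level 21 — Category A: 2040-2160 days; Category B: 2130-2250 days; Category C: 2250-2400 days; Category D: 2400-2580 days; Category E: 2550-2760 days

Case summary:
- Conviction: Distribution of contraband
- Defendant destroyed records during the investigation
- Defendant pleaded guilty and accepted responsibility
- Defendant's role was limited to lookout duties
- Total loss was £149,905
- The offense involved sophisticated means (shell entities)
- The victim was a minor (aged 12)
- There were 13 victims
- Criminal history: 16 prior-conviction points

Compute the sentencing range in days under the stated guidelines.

Base offense level for distribution of contraband: 12.
A1 applies: 12 − 3 = 9.
A2 applies (level before this adjustment is 9 < 12, so +1): 9 + 1 = 10.
A3 applies: 10 + 2 = 12.
A4 applies: 12 + 2 = 14.
A5 applies: 14 − 3 = 11.
A7 applies (level before this adjustment is 11 ≥ 7, so +2): 11 + 2 = 13.
A8 applies: 13 + 3 = 16.
Final offense level: 16.
Criminal history: 16 prior points → Category E (15+).
Level 16 falls in the 16-20 band.
Grid: Level 16-20 × Category E = 2760-2880 days.

2760-2880 days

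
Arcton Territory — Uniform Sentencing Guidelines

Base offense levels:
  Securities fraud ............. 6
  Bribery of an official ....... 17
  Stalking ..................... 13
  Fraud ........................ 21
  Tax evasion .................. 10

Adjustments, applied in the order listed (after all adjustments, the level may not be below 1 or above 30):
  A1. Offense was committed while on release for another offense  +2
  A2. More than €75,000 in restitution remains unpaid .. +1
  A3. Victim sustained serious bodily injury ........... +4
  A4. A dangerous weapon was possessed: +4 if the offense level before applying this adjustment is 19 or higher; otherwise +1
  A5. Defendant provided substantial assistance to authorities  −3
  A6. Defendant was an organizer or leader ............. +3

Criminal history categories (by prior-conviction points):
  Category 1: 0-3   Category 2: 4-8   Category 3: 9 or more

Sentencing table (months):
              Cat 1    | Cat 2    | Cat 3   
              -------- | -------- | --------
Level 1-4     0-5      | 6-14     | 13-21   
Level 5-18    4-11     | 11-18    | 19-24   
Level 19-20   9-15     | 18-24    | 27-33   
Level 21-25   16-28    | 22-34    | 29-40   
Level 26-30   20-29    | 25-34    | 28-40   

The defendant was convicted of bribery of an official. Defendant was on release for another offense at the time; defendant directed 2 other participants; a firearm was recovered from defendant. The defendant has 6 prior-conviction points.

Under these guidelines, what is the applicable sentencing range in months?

Base offense level for bribery of an official: 17.
A1 applies: 17 + 2 = 19.
A3 does not apply.
A4 applies (level before this adjustment is 19 ≥ 19, so +4): 19 + 4 = 23.
A5 does not apply.
A6 applies: 23 + 3 = 26.
Final offense level: 26.
Criminal history: 6 prior points → Category 2 (4-8).
Level 26 falls in the 26-30 band.
Grid: Level 26-30 × Category 2 = 25-34 months.

25-34 months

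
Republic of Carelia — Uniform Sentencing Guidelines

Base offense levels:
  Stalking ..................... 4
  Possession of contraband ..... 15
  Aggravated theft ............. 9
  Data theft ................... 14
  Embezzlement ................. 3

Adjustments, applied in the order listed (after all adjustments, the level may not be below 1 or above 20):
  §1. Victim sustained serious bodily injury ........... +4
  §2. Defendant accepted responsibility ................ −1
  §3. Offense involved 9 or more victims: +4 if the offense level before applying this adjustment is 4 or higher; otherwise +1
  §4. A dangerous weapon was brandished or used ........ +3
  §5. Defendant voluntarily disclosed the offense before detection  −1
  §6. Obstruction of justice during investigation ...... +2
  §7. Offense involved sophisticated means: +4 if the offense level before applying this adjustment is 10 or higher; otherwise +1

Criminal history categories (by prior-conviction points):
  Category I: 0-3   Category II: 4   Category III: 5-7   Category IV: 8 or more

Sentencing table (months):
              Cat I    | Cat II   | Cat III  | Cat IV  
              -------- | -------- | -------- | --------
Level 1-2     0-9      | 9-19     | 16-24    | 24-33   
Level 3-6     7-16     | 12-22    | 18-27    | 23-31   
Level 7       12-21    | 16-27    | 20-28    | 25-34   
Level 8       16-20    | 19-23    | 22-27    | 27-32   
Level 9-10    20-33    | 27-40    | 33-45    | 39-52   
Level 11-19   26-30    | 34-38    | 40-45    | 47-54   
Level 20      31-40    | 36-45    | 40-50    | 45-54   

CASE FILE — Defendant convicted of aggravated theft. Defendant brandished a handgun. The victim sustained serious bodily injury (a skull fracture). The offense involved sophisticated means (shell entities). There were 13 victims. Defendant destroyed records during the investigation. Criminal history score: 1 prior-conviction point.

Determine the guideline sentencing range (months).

31-40 months

Base offense level for aggravated theft: 9.
§1 applies: 9 + 4 = 13.
§3 applies (level before this adjustment is 13 ≥ 4, so +4): 13 + 4 = 17.
§4 applies: 17 + 3 = 20.
§6 applies: 20 + 2 = 22.
§7 applies (level before this adjustment is 22 ≥ 10, so +4): 22 + 4 = 26.
Level 26 exceeds the maximum of 20; capped at 20.
Final offense level: 20.
Criminal history: 1 prior point → Category I (0-3).
Level 20 falls in the 20 band.
Grid: Level 20 × Category I = 31-40 months.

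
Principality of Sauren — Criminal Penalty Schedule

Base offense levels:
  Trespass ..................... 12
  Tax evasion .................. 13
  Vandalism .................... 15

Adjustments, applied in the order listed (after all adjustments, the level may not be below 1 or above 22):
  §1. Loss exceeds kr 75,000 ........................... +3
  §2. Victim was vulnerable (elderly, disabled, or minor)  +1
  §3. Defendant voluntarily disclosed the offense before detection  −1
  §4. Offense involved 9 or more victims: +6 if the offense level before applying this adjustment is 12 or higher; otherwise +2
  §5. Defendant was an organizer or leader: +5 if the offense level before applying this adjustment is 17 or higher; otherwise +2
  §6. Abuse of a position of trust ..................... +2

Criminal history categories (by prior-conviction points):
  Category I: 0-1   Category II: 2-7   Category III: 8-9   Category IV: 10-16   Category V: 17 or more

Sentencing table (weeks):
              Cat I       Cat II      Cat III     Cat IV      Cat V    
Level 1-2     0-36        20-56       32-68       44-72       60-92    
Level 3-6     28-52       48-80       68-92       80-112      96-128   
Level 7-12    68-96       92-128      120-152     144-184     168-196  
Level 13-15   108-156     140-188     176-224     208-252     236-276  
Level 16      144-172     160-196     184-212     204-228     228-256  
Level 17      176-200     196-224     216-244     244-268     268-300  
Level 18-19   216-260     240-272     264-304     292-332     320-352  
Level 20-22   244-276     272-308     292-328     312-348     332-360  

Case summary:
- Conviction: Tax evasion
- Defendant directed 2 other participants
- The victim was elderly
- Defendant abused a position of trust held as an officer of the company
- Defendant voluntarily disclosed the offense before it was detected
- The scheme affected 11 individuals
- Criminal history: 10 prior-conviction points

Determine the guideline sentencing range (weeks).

Base offense level for tax evasion: 13.
§2 applies: 13 + 1 = 14.
§3 applies: 14 − 1 = 13.
§4 applies (level before this adjustment is 13 ≥ 12, so +6): 13 + 6 = 19.
§5 applies (level before this adjustment is 19 ≥ 17, so +5): 19 + 5 = 24.
§6 applies: 24 + 2 = 26.
Level 26 exceeds the maximum of 22; capped at 22.
Final offense level: 22.
Criminal history: 10 prior points → Category IV (10-16).
Level 22 falls in the 20-22 band.
Grid: Level 20-22 × Category IV = 312-348 weeks.

312-348 weeks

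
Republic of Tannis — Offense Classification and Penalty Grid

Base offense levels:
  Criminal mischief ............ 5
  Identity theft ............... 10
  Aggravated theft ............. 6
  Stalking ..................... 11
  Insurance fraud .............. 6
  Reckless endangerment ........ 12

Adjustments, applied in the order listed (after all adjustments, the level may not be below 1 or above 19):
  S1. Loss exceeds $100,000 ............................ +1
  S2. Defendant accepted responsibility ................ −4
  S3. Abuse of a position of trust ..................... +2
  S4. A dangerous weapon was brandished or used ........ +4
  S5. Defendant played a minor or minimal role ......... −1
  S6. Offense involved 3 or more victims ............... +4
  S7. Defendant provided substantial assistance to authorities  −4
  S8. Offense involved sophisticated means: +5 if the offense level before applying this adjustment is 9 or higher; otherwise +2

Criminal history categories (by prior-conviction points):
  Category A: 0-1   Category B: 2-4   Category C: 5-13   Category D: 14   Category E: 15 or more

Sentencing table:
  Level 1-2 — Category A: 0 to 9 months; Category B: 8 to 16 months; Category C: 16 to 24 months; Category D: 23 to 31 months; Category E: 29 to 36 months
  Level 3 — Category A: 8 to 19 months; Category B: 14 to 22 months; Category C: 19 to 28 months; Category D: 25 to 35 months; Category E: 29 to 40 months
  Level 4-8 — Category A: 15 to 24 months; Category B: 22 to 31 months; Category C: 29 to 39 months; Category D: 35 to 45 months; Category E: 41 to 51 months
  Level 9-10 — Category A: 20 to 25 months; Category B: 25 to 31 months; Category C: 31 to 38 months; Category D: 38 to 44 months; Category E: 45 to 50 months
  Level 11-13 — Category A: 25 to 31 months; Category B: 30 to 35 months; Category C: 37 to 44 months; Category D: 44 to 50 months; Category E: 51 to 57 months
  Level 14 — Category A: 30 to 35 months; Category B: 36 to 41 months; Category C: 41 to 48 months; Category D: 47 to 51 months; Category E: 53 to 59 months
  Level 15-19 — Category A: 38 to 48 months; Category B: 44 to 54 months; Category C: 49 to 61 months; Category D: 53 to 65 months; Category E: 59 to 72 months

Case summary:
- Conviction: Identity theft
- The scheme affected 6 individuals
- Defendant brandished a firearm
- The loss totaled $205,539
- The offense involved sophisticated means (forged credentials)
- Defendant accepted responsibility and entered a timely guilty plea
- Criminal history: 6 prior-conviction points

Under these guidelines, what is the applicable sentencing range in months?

Base offense level for identity theft: 10.
S1 applies: 10 + 1 = 11.
S2 applies: 11 − 4 = 7.
S4 applies: 7 + 4 = 11.
S5 does not apply.
S6 applies: 11 + 4 = 15.
S8 applies (level before this adjustment is 15 ≥ 9, so +5): 15 + 5 = 20.
Level 20 exceeds the maximum of 19; capped at 19.
Final offense level: 19.
Criminal history: 6 prior points → Category C (5-13).
Level 19 falls in the 15-19 band.
Grid: Level 15-19 × Category C = 49-61 months.

49-61 months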